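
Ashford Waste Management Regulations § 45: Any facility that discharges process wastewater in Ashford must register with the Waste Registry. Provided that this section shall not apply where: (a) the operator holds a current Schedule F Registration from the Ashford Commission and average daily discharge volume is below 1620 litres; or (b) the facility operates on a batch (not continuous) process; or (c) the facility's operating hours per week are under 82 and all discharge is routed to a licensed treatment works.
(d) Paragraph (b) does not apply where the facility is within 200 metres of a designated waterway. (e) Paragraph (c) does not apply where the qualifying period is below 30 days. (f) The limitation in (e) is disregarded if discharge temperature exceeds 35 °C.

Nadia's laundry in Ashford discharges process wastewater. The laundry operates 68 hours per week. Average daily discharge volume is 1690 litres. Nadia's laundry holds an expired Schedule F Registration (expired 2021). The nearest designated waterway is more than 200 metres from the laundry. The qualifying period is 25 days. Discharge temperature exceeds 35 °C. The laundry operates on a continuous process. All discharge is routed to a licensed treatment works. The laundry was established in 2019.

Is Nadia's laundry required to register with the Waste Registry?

No — exception (c) applies; Nadia's laundry is not required to register with the Waste Registry.

Exception (a) requires that the operator holds a current Schedule F Registration from the Ashford Commission; but no current Schedule F Registration is held, so (a) is unavailable.
Exception (b) requires that the facility operates on a batch (not continuous) process; but the facility operates on a continuous process, so (b) is unavailable.
All of (c)'s requirements are met (the facility's operating hours per week are 68, under the 82 limit; discharge is routed to a licensed treatment works). Applying paragraphs (e)–(f): (e) would limit (c) — the qualifying period is 25 days, below the 30 days limit — but (f) sets (e) aside: (f) operates against (e): discharge temperature exceeds 35 °C. Exception (c) stands.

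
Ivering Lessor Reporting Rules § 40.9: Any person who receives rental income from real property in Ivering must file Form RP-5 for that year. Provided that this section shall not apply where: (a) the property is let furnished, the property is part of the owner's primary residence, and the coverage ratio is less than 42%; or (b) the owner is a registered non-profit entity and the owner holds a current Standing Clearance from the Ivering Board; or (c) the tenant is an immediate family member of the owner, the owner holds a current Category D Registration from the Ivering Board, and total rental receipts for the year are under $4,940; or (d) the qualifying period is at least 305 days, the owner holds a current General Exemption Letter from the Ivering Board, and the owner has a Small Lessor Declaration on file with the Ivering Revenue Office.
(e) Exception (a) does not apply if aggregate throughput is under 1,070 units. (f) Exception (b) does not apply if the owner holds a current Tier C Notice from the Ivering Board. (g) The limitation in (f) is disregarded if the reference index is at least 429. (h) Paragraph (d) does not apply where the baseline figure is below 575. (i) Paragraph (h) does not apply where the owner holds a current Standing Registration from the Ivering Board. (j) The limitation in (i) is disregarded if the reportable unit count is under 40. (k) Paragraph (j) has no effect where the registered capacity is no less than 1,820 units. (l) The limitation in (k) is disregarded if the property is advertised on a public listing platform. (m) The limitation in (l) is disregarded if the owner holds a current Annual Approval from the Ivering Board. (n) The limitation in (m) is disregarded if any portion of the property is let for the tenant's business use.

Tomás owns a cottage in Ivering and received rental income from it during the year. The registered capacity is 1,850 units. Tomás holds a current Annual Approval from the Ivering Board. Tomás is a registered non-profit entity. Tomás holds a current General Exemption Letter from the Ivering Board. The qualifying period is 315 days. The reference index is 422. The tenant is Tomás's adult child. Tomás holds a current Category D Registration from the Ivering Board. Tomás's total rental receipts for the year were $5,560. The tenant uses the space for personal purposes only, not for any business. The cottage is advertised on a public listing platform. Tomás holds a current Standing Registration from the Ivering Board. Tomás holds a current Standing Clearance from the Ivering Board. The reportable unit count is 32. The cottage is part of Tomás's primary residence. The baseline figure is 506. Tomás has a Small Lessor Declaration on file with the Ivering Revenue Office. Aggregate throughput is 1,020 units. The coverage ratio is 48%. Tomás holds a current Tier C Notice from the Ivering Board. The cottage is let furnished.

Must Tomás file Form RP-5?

Exception (a) does not apply: the coverage ratio is 48%, not less than 42%.
All of (b)'s requirements are met (Tomás is a registered non-profit; a current Standing Clearance is held). But: (f) is engaged — a current Tier C Notice is held. (g) is inapplicable (the reference index is 422, short of 429), so (f) stands. Exception (b) does not apply.
Exception (c) fails — total rental receipts for the year are $5,560, not under $4,940.
Exception (d): the qualifying period is 315 days, meeting the 305 days threshold; a current General Exemption Letter is held; a Small Lessor Declaration is on file — every condition holds. Applying paragraphs (h)–(n): (h) operates (the baseline figure is 506, below the 575 limit), but is itself disapplied by (i): (i) operates against (h): a current Standing Registration is held. (j) is triggered (the reportable unit count is 32, under the 40 limit), but is set aside by (k): (k) operates against (j): the registered capacity is 1,850 units, meeting the 1,820 units threshold. (l) applies (the property is publicly advertised), but is overridden by (m): (m) is engaged — a current Annual Approval is held. (n) is inapplicable (the space is used for personal purposes only), so (m) stands. (d) remains available.

No — exception (d) applies; Tomás is not required to file Form RP-5.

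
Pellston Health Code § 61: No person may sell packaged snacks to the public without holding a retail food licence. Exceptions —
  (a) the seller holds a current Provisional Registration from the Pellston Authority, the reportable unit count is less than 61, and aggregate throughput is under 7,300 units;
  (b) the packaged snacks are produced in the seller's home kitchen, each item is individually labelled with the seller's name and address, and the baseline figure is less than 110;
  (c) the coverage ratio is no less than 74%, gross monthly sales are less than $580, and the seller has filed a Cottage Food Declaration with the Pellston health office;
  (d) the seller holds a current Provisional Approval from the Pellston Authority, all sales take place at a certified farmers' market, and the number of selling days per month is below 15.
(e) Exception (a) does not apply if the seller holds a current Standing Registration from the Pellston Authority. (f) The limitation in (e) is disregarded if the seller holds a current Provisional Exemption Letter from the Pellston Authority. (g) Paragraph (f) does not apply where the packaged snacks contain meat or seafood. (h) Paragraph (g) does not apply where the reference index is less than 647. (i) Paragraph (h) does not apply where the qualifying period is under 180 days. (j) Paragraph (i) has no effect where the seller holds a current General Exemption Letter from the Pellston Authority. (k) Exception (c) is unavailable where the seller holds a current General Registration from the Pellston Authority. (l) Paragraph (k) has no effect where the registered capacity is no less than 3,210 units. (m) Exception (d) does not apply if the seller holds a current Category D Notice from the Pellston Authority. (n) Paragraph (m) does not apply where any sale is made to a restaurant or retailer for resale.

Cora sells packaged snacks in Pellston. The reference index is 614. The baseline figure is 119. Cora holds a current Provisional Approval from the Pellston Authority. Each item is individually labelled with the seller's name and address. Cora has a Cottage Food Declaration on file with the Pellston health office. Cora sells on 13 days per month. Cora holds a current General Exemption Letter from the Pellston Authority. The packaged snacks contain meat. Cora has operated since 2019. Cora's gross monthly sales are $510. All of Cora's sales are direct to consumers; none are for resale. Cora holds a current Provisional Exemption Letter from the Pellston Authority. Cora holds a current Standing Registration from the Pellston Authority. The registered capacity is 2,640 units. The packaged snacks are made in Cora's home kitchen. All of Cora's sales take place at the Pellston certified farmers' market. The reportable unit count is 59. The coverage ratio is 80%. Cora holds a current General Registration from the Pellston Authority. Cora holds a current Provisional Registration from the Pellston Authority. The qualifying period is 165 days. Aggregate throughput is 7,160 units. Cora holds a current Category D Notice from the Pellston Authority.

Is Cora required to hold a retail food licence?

No — exception (a) applies; Cora is not required to hold a retail food licence.

Exception (a): a current Provisional Registration is held; the reportable unit count is 59, less than the 61 limit; aggregate throughput is 7,160 units, under the 7,300 units limit — every condition holds. As to paragraphs (e)–(j): (e) is engaged (a current Standing Registration is held), but is set aside by (f): (f) is engaged — a current Provisional Exemption Letter is held. (g) would limit (f) — the packaged snacks contain meat — but (h) sets (g) aside: (h) operates — the reference index is 614, less than the 647 limit. (i) would limit (h) — the qualifying period is 165 days, under the 180 days limit — but (j) sets (i) aside: (j) operates against (i): a current General Exemption Letter is held. (a) remains available.
Exception (b) requires that the baseline figure is less than 110; but the baseline figure is 119, not less than 110, so (b) is unavailable.
Exception (c)'s conditions are all satisfied: the coverage ratio is 80%, meeting the 74% threshold; gross monthly sales are $510, less than the $580 limit; a Cottage Food Declaration is on file. However, paragraphs (k)–(l) must be considered: (k) applies — a current General Registration is held. (l), which would lift (k), is inapplicable — the registered capacity is 2,640 units, short of 3,210 units. So (c) is unavailable.
Exception (d): a current Provisional Approval is held; all sales are at a certified farmers' market; the number of selling days per month is 13, below the 15 limit — every condition holds. But: (m) is triggered — a current Category D Notice is held. (n), which would lift (m), does not operate here — no sales are for resale. So (d) is unavailable.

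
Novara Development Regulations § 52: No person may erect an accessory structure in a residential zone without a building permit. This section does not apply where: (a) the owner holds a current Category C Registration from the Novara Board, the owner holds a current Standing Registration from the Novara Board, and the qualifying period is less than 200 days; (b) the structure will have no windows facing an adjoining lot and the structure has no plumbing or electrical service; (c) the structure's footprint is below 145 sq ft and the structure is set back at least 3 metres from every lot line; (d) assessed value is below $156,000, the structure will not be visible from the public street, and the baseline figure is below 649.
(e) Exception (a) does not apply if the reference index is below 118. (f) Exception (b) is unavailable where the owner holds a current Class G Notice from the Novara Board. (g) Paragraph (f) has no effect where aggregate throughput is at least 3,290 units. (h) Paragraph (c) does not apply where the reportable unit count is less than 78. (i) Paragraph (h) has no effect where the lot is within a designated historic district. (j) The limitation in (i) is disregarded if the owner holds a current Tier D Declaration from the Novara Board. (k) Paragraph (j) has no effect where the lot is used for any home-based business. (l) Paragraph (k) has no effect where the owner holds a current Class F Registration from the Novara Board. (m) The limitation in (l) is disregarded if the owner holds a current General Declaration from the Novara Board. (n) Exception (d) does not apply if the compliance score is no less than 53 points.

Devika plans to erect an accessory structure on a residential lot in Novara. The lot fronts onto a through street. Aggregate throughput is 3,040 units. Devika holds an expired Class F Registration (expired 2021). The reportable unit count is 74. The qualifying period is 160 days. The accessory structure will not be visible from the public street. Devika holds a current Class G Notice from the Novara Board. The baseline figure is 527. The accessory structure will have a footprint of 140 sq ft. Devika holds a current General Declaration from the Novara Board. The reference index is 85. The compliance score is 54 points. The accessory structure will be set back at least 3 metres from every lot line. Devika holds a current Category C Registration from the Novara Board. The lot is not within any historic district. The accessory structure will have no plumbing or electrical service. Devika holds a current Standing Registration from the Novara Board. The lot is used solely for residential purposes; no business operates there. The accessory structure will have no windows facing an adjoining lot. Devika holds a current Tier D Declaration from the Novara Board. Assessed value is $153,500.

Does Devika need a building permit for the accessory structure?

Exception (a): a current Category C Registration is held; a current Standing Registration is held; the qualifying period is 160 days, less than the 200 days limit — every condition holds. But: (e) operates against (a): the reference index is 85, below the 118 limit. (a) is therefore removed.
All of (b)'s requirements are met (no windows face an adjoining lot; there is no plumbing or electrical service). Turning to paragraphs (f)–(g): (f) applies — a current Class G Notice is held. (g), which would lift (f), is not triggered — aggregate throughput is 3,040 units, short of 3,290 units. So (b) is unavailable.
Exception (c): the structure's footprint is 140 sq ft, below the 145 sq ft limit; the setback is at least 3 m on every side — every condition holds. But applying paragraphs (h)–(m): (h) operates against (c): the reportable unit count is 74, less than the 78 limit. (i) is inapplicable (the lot is not in a historic district), so (h) stands. So (c) is unavailable.
Exception (d) is satisfied on its face — assessed value is $153,500, below the $156,000 limit; the structure will not be visible from the street; the baseline figure is 527, below the 649 limit. But applying paragraph (n): (n) operates against (d): the compliance score is 54 points, meeting the 53 points threshold. So (d) is unavailable.
None of the exceptions is available; § 52 applies in full.

Yes — Devika must obtain a building permit.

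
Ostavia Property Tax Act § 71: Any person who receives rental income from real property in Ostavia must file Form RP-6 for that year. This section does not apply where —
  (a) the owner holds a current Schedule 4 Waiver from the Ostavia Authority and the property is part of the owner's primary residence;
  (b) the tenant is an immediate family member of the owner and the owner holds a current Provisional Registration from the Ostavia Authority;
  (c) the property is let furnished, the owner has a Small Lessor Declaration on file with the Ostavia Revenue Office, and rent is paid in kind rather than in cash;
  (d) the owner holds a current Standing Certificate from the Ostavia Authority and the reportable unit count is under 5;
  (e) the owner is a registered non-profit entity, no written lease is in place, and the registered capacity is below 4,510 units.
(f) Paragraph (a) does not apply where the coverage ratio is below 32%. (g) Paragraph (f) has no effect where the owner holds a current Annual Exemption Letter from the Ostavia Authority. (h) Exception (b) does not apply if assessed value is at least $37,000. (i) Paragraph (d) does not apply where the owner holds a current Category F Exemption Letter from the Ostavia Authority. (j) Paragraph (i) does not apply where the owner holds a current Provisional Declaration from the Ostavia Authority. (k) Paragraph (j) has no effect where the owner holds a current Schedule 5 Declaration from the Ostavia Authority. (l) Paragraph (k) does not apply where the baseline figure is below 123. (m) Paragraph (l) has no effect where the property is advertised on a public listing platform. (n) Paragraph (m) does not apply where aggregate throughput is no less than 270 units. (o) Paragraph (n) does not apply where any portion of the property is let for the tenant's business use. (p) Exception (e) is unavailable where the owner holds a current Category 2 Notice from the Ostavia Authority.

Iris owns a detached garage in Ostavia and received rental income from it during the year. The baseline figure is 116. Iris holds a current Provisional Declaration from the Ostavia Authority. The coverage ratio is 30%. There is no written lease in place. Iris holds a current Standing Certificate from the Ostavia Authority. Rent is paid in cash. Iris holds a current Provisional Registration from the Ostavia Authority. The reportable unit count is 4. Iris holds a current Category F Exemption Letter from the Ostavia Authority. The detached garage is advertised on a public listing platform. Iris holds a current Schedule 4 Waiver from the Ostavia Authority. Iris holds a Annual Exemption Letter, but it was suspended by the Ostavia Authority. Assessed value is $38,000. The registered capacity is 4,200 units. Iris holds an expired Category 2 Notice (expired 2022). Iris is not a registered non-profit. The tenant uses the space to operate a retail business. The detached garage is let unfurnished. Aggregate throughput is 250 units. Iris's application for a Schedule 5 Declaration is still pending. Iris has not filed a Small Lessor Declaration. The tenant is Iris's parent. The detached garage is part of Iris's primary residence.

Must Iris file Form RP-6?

No — exception (d) applies; Iris is not required to file Form RP-6.

Exception (a): a current Schedule 4 Waiver is held; the detached garage is part of the primary residence — every condition holds. But: (f) operates against (a): the coverage ratio is 30%, below the 32% limit. (g) is not triggered (no current Annual Exemption Letter is held), so (f) stands. So (a) is unavailable.
Exception (b) is satisfied on its face — the tenant is an immediate family member; a current Provisional Registration is held. Turning to paragraph (h): (h) is engaged — assessed value is $38,000, meeting the $37,000 threshold. Exception (b) does not apply.
Exception (c) fails — the property is let unfurnished.
Exception (d)'s conditions are all satisfied: a current Standing Certificate is held; the reportable unit count is 4, under the 5 limit. Under paragraphs (i)–(o): (i) applies (a current Category F Exemption Letter is held), but is set aside by (j): (j) operates against (i): a current Provisional Declaration is held. (k), which would lift (j), is not triggered — the Schedule 5 Declaration is not current. Exception (d) stands.
Exception (e) does not apply: Iris is not a registered non-profit.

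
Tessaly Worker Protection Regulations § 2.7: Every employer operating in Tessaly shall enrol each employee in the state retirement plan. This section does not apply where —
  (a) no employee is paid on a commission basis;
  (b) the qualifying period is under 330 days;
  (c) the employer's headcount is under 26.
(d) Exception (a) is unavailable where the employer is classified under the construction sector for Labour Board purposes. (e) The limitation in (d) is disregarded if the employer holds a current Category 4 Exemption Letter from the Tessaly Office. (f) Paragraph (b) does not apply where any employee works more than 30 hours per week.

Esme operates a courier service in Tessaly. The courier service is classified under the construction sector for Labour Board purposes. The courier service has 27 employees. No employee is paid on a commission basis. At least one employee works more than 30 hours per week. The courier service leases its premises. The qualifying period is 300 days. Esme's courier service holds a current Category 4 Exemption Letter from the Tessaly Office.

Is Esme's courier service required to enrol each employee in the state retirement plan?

Exception (a) is satisfied on its face — no employee is paid on commission. Applying paragraphs (d)–(e): (d) would limit (a) — the courier service is classified under the construction sector — but (e) sets (d) aside: (e) operates against (d): a current Category 4 Exemption Letter is held. Exception (a) stands.
Exception (b)'s conditions are all satisfied: the qualifying period is 300 days, under the 330 days limit. However, paragraph (f) must be considered: (f) is triggered — at least one employee exceeds 30 hours/week. (b) is therefore removed.
Exception (c) fails — the employer's headcount is 27, not under 26.

No — exception (a) applies; Esme's courier service is not required to enrol each employee in the state retirement plan.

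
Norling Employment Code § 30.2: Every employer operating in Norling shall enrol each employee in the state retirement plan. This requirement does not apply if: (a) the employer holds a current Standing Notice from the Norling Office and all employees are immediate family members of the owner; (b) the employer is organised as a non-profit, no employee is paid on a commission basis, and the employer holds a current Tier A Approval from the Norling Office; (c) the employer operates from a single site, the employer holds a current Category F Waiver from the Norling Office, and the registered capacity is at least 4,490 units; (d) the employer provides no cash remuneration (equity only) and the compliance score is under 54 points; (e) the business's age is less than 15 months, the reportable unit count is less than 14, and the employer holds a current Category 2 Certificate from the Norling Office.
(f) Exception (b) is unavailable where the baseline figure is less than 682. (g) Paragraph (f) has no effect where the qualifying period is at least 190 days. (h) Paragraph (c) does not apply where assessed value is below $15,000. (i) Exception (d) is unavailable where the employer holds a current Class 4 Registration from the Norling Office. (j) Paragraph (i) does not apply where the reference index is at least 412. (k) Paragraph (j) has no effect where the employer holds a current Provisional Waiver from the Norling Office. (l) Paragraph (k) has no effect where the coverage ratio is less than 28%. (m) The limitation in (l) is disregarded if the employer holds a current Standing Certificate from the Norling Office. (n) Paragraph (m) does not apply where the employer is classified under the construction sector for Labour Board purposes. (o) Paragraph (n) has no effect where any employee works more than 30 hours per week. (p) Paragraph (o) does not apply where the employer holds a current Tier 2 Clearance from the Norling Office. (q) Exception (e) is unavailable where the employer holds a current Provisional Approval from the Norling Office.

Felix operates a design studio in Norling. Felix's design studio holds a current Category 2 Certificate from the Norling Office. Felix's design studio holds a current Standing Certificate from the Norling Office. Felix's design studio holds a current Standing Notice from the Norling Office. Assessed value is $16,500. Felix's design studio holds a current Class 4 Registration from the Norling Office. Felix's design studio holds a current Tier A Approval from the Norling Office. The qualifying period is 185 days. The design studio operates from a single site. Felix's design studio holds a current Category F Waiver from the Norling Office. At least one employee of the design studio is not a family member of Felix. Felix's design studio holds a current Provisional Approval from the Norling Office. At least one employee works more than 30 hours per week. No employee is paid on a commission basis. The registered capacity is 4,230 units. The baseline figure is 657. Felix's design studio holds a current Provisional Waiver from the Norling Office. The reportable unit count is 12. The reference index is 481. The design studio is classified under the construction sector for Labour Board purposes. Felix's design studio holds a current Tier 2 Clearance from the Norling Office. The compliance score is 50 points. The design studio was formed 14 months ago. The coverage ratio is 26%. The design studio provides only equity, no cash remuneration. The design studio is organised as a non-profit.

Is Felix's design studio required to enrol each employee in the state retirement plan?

No — exception (d) applies; Felix's design studio is not required to enrol each employee in the state retirement plan.

Exception (a) fails — at least one employee is not a family member.
All of (b)'s requirements are met (the employer is a non-profit; no employee is paid on commission; a current Tier A Approval is held). But applying paragraphs (f)–(g): (f) operates against (b): the baseline figure is 657, less than the 682 limit. (g), which would lift (f), is not triggered — the qualifying period is 185 days, short of 190 days. (b) is therefore removed.
Exception (c) fails — the registered capacity is 4,230 units, short of 4,490 units.
Exception (d): remuneration is equity-only; the compliance score is 50 points, under the 54 points limit — every condition holds. Under paragraphs (i)–(p): (i) would limit (d) — a current Class 4 Registration is held — but (j) sets (i) aside: (j) is triggered — the reference index is 481, meeting the 412 threshold. (k) operates (a current Provisional Waiver is held), but is overridden by (l): (l) operates against (k): the coverage ratio is 26%, less than the 28% limit. (m) would limit (l) — a current Standing Certificate is held — but (n) sets (m) aside: (n) operates against (m): the design studio is classified under the construction sector. (o) would limit (n) — at least one employee exceeds 30 hours/week — but (p) sets (o) aside: (p) is triggered — a current Tier 2 Clearance is held. Exception (d) stands.
Exception (e)'s conditions are all satisfied: the business's age is 14 months, less than the 15 months limit; the reportable unit count is 12, less than the 14 limit; a current Category 2 Certificate is held. But applying paragraph (q): (q) operates against (e): a current Provisional Approval is held. So (e) is unavailable.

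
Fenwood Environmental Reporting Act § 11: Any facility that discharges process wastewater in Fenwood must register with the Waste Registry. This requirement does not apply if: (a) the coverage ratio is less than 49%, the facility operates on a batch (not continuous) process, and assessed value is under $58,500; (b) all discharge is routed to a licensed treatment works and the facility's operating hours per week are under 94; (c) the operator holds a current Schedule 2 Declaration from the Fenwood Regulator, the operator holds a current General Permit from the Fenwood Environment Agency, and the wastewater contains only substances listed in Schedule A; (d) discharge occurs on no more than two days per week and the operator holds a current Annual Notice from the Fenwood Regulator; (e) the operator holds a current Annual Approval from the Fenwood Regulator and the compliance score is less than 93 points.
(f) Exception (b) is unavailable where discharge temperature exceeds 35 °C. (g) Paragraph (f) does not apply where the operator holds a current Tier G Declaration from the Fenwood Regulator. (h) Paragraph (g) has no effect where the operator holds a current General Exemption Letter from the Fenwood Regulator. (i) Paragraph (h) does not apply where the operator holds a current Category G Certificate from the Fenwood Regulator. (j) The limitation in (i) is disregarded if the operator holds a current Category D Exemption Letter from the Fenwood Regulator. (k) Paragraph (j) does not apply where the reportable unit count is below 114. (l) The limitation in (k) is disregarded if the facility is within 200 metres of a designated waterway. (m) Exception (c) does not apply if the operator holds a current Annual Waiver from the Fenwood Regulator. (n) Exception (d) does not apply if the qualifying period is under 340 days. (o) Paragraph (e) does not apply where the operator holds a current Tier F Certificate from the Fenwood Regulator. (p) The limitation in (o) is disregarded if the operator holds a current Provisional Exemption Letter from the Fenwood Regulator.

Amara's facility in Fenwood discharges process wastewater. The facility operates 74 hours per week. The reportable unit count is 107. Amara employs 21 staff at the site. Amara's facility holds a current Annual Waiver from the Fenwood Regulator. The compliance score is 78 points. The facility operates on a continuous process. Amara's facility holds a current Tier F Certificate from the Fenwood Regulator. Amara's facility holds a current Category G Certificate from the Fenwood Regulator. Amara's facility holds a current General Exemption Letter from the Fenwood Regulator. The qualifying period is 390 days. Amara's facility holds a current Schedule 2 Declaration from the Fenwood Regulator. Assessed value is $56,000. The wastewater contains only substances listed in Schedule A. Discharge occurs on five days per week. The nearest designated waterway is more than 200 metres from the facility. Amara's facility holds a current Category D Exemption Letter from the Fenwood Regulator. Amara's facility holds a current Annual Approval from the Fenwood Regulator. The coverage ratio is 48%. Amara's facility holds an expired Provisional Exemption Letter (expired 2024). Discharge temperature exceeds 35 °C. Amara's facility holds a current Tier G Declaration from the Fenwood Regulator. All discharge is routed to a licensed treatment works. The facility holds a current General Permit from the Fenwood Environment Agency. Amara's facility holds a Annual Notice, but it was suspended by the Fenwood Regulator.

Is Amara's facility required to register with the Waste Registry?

No — exception (b) applies; Amara's facility is not required to register with the Waste Registry.

Exception (a) does not apply: the facility operates on a continuous process.
Exception (b): discharge is routed to a licensed treatment works; the facility's operating hours per week are 74, under the 94 limit — every condition holds. Applying paragraphs (f)–(l): (f) applies (discharge temperature exceeds 35 °C), but is set aside by (g): (g) operates against (f): a current Tier G Declaration is held. (h) is triggered (a current General Exemption Letter is held), but is displaced by (i): (i) applies — a current Category G Certificate is held. (j) is triggered (a current Category D Exemption Letter is held), but is displaced by (k): (k) operates against (j): the reportable unit count is 107, below the 114 limit. (l), which would lift (k), does not operate here — the facility is more than 200 m from any designated waterway. (b) remains available.
Exception (c) is satisfied on its face — a current Schedule 2 Declaration is held; a current General Permit is held; the wastewater is Schedule-A-only. However, paragraph (m) must be considered: (m) operates against (c): a current Annual Waiver is held. Exception (c) does not apply.
Exception (d) requires that discharge occurs on no more than two days per week; but discharge occurs on five days per week, so (d) is unavailable.
All of (e)'s requirements are met (a current Annual Approval is held; the compliance score is 78 points, less than the 93 points limit). However, paragraphs (o)–(p) must be considered: (o) applies — a current Tier F Certificate is held. (p) is not engaged (the Provisional Exemption Letter is not current), so (o) stands. So (e) is unavailable.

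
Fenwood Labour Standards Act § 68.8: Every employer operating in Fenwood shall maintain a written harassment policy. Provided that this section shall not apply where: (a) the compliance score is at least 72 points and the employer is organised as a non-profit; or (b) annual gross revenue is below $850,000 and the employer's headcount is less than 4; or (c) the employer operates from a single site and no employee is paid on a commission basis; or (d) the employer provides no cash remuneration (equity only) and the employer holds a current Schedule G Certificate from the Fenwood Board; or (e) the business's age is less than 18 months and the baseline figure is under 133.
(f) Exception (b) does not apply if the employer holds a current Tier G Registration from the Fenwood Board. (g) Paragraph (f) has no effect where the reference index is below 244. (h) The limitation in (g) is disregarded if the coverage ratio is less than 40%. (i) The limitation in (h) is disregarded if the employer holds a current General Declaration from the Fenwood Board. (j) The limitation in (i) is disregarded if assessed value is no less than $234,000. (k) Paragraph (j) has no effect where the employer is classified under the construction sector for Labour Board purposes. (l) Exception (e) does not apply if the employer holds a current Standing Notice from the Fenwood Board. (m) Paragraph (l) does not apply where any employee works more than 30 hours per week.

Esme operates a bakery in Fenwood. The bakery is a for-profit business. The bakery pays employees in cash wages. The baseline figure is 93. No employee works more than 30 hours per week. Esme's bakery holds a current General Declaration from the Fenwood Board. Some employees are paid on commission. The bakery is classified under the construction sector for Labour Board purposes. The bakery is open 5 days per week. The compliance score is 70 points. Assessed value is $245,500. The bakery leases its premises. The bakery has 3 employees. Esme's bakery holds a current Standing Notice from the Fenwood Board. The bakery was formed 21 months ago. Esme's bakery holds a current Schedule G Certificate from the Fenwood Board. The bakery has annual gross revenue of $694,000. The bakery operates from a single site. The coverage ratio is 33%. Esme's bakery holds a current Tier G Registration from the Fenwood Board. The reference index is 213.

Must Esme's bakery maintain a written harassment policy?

Exception (a) does not apply: the compliance score is 70 points, short of 72 points.
Exception (b)'s conditions are all satisfied: annual gross revenue is $694,000, below the $850,000 limit; the employer's headcount is 3, less than the 4 limit. Considering the limiting provisions: (f) would limit (b) — a current Tier G Registration is held — but (g) sets (f) aside: (g) operates against (f): the reference index is 213, below the 244 limit. (h) would limit (g) — the coverage ratio is 33%, less than the 40% limit — but (i) sets (h) aside: (i) is engaged — a current General Declaration is held. (j) is triggered (assessed value is $245,500, meeting the $234,000 threshold), but is overridden by (k): (k) applies — the bakery is classified under the construction sector. Exception (b) stands.
Exception (c) requires that no employee is paid on a commission basis; but some employees are paid on commission, so (c) is unavailable.
Exception (d) requires that the employer provides no cash remuneration (equity only); but employees are paid cash wages, so (d) is unavailable.
Exception (e) fails — the business's age is 21 months, not less than 18 months.

No — exception (b) applies; Esme's bakery is not required to maintain a written harassment policy.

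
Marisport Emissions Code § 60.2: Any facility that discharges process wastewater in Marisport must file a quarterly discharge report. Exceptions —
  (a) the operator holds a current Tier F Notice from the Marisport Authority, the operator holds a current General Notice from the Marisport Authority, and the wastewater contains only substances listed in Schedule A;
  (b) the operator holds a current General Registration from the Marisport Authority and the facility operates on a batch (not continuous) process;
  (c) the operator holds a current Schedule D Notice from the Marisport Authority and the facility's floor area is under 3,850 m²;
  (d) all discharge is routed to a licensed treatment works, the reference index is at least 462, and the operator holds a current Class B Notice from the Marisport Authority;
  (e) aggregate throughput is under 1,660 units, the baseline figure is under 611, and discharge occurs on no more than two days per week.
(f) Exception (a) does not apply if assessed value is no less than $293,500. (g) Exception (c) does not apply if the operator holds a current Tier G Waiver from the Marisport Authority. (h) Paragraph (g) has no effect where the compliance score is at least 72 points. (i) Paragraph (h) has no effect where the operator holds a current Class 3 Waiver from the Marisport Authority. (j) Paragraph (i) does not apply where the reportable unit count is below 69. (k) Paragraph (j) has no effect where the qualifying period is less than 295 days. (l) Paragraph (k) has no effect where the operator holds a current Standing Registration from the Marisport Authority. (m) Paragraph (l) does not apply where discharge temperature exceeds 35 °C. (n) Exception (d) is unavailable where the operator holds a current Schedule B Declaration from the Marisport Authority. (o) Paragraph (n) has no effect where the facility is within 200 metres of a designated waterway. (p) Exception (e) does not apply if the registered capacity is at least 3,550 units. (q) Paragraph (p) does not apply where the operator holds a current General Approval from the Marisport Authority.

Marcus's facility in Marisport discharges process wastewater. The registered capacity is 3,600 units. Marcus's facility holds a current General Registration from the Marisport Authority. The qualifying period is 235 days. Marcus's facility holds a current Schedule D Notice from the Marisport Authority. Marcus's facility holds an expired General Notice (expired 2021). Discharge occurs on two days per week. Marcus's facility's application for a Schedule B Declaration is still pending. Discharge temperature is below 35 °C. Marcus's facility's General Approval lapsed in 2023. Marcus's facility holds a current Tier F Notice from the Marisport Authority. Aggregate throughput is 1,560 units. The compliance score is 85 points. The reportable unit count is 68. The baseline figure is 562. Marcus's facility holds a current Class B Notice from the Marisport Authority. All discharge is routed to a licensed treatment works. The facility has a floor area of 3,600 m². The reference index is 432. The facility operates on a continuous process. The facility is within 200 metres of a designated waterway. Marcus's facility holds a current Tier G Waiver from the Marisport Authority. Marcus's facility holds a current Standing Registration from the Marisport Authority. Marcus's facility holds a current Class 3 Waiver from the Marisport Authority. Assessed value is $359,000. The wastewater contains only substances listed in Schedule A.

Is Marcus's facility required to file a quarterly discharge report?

No — exception (c) applies; Marcus's facility is not required to file a quarterly discharge report.

Exception (a) fails — the General Notice is not current.
Exception (b) requires that the facility operates on a batch (not continuous) process; but the facility operates on a continuous process, so (b) is unavailable.
Exception (c): a current Schedule D Notice is held; the facility's floor area is 3,600 m², under the 3,850 m² limit — every condition holds. Applying paragraphs (g)–(m): (g) applies (a current Tier G Waiver is held), but is itself disapplied by (h): (h) operates against (g): the compliance score is 85 points, meeting the 72 points threshold. (i) is engaged (a current Class 3 Waiver is held), but is displaced by (j): (j) operates — the reportable unit count is 68, below the 69 limit. (k) would limit (j) — the qualifying period is 235 days, less than the 295 days limit — but (l) sets (k) aside: (l) operates — a current Standing Registration is held. (m), which would lift (l), is not triggered — discharge temperature is below 35 °C. So (c) applies.
Exception (d) fails — the reference index is 432, short of 462.
Exception (e) is satisfied on its face — aggregate throughput is 1,560 units, under the 1,660 units limit; the baseline figure is 562, under the 611 limit; discharge occurs on no more than two days per week. However, paragraphs (p)–(q) must be considered: (p) is triggered — the registered capacity is 3,600 units, meeting the 3,550 units threshold. (q), which would lift (p), is inapplicable — there is no General Approval in force. So (e) is unavailable.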